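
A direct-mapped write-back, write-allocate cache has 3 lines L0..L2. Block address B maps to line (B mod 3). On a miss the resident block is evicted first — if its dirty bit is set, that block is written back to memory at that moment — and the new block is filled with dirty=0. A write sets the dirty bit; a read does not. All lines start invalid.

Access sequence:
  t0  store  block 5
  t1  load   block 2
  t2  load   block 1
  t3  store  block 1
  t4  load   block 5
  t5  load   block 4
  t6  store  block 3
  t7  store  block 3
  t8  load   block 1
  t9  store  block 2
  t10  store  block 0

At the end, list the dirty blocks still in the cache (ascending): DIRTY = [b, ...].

  0 | W B5 → L2 miss [D]
  1 | R B2 → L2 miss wb→B5 [-]
  2 | R B1 → L1 miss [-]
  3 | W B1 → L1 hit [D]
  4 | R B5 → L2 miss [-]
  5 | R B4 → L1 miss wb→B1 [-]
  6 | W B3 → L0 miss [D]
  7 | W B3 → L0 hit [D]
  8 | R B1 → L1 miss [-]
  9 | W B2 → L2 miss [D]
  10 | W B0 → L0 miss wb→B3 [D]

DIRTY = [0, 2]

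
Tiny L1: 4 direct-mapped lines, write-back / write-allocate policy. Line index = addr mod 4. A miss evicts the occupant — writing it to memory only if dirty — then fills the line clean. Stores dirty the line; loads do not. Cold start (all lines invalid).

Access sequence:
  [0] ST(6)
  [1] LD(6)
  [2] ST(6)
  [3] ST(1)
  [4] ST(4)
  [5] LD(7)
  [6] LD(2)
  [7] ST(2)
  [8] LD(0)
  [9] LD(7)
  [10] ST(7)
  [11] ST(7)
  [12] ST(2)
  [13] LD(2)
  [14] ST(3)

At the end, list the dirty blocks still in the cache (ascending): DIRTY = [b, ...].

0: W B6 → L2 miss [D]
1: R B6 → L2 hit [D]
2: W B6 → L2 hit [D]
3: W B1 → L1 miss [D]
4: W B4 → L0 miss [D]
5: R B7 → L3 miss [-]
6: R B2 → L2 miss wb→B6 [-]
7: W B2 → L2 hit [D]
8: R B0 → L0 miss wb→B4 [-]
9: R B7 → L3 hit [-]
10: W B7 → L3 hit [D]
11: W B7 → L3 hit [D]
12: W B2 → L2 hit [D]
13: R B2 → L2 hit [D]
14: W B3 → L3 miss wb→B7 [D]

DIRTY = [1, 2, 3]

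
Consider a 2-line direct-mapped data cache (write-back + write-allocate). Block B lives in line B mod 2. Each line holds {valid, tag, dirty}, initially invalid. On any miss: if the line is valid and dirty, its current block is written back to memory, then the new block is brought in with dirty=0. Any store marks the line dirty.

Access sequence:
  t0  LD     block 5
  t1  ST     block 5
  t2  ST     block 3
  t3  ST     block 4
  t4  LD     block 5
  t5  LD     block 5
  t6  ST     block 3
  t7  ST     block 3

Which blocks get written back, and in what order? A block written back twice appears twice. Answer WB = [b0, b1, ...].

  0 | R B5 → L1 miss [-]
  1 | W B5 → L1 hit [D]
  2 | W B3 → L1 miss wb→B5 [D]
  3 | W B4 → L0 miss [D]
  4 | R B5 → L1 miss wb→B3 [-]
  5 | R B5 → L1 hit [-]
  6 | W B3 → L1 miss [D]
  7 | W B3 → L1 hit [D]

WB = [5, 3]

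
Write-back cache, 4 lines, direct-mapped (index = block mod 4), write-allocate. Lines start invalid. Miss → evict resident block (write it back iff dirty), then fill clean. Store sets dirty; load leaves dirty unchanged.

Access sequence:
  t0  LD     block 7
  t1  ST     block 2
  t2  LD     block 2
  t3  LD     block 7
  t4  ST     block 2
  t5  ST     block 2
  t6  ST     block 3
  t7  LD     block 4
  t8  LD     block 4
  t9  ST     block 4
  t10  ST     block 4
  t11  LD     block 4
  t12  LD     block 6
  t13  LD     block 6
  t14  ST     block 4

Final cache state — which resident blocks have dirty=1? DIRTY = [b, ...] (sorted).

DIRTY = [3, 4]

0: R B7 → L3 miss [-]
1: W B2 → L2 miss [D]
2: R B2 → L2 hit [D]
3: R B7 → L3 hit [-]
4: W B2 → L2 hit [D]
5: W B2 → L2 hit [D]
6: W B3 → L3 miss [D]
7: R B4 → L0 miss [-]
8: R B4 → L0 hit [-]
9: W B4 → L0 hit [D]
10: W B4 → L0 hit [D]
11: R B4 → L0 hit [D]
12: R B6 → L2 miss wb→B2 [-]
13: R B6 → L2 hit [-]
14: W B4 → L0 hit [D]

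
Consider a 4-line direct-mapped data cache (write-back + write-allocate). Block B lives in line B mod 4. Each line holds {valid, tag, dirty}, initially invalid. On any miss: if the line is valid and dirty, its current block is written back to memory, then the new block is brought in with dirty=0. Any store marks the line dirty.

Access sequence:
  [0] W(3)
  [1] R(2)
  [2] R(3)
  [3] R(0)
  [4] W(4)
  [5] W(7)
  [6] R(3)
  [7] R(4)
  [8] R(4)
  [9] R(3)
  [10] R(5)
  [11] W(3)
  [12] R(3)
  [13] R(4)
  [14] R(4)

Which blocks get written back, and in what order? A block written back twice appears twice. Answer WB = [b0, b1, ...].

0: W B3 -> L3 miss  d=D]
1: R B2 -> L2 miss  d=-]
2: R B3 -> L3 hit  d=D]
3: R B0 -> L0 miss  d=-]
4: W B4 -> L0 miss  d=D]
5: W B7 -> L3 miss wb->B3  d=D]
6: R B3 -> L3 miss wb->B7  d=-]
7: R B4 -> L0 hit  d=D]
8: R B4 -> L0 hit  d=D]
9: R B3 -> L3 hit  d=-]
10: R B5 -> L1 miss  d=-]
11: W B3 -> L3 hit  d=D]
12: R B3 -> L3 hit  d=D]
13: R B4 -> L0 hit  d=D]
14: R B4 -> L0 hit  d=D]

WB = [3, 7]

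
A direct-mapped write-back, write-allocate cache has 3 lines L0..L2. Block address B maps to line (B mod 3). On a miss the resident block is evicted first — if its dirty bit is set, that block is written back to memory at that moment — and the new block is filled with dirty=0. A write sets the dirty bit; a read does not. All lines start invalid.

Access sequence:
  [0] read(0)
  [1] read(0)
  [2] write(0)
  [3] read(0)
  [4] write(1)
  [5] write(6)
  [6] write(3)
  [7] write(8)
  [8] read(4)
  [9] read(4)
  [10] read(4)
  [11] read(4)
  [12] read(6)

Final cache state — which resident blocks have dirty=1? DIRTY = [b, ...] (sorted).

DIRTY = [8]

0: R B0 → L0 miss [-]
1: R B0 → L0 hit [-]
2: W B0 → L0 hit [D]
3: R B0 → L0 hit [D]
4: W B1 → L1 miss [D]
5: W B6 → L0 miss wb→B0 [D]
6: W B3 → L0 miss wb→B6 [D]
7: W B8 → L2 miss [D]
8: R B4 → L1 miss wb→B1 [-]
9: R B4 → L1 hit [-]
10: R B4 → L1 hit [-]
11: R B4 → L1 hit [-]
12: R B6 → L0 miss wb→B3 [-]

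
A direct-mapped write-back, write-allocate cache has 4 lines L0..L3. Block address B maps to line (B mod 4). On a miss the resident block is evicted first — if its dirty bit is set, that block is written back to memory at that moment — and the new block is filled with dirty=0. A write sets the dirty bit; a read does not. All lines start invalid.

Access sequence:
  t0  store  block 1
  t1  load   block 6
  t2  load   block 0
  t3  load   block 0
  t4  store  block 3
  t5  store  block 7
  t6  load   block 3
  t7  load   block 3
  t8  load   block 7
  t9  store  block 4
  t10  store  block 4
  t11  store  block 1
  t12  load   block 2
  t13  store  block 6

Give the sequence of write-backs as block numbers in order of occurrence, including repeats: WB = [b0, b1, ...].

WB = [3, 7]

  0 | W B1 → L1 miss [D]
  1 | R B6 → L2 miss [-]
  2 | R B0 → L0 miss [-]
  3 | R B0 → L0 hit [-]
  4 | W B3 → L3 miss [D]
  5 | W B7 → L3 miss wb→B3 [D]
  6 | R B3 → L3 miss wb→B7 [-]
  7 | R B3 → L3 hit [-]
  8 | R B7 → L3 miss [-]
  9 | W B4 → L0 miss [D]
  10 | W B4 → L0 hit [D]
  11 | W B1 → L1 hit [D]
  12 | R B2 → L2 miss [-]
  13 | W B6 → L2 miss [D]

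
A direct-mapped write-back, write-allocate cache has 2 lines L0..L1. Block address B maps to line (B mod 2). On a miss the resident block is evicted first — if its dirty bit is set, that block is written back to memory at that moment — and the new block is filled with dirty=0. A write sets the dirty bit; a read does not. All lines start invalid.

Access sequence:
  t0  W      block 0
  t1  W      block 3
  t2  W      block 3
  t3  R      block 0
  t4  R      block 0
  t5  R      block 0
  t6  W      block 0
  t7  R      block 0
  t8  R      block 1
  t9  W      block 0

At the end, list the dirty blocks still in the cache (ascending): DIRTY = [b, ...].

DIRTY = [0]

0: W B0 -> L0 miss  d=D]
1: W B3 -> L1 miss  d=D]
2: W B3 -> L1 hit  d=D]
3: R B0 -> L0 hit  d=D]
4: R B0 -> L0 hit  d=D]
5: R B0 -> L0 hit  d=D]
6: W B0 -> L0 hit  d=D]
7: R B0 -> L0 hit  d=D]
8: R B1 -> L1 miss wb->B3  d=-]
9: W B0 -> L0 hit  d=D]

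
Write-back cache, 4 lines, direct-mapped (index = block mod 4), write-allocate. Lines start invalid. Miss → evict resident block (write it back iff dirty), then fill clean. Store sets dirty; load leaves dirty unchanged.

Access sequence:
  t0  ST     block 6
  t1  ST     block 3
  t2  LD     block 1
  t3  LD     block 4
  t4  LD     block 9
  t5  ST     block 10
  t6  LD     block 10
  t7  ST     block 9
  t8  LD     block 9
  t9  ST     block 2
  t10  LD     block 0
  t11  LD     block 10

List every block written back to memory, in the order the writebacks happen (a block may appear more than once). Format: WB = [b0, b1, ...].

WB = [6, 10, 2]

  0 | W B6 → L2 miss [D]
  1 | W B3 → L3 miss [D]
  2 | R B1 → L1 miss [-]
  3 | R B4 → L0 miss [-]
  4 | R B9 → L1 miss [-]
  5 | W B10 → L2 miss wb→B6 [D]
  6 | R B10 → L2 hit [D]
  7 | W B9 → L1 hit [D]
  8 | R B9 → L1 hit [D]
  9 | W B2 → L2 miss wb→B10 [D]
  10 | R B0 → L0 miss [-]
  11 | R B10 → L2 miss wb→B2 [-]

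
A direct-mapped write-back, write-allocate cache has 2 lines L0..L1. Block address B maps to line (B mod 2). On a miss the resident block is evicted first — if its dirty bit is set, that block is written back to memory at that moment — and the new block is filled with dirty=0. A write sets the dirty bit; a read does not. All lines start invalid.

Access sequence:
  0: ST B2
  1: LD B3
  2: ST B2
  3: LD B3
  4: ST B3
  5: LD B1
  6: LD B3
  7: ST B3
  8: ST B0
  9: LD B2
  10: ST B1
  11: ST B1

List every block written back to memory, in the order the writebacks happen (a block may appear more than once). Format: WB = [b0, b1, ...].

WB = [3, 2, 0, 3]

0: W B2 → L0 miss [D]
1: R B3 → L1 miss [-]
2: W B2 → L0 hit [D]
3: R B3 → L1 hit [-]
4: W B3 → L1 hit [D]
5: R B1 → L1 miss wb→B3 [-]
6: R B3 → L1 miss [-]
7: W B3 → L1 hit [D]
8: W B0 → L0 miss wb→B2 [D]
9: R B2 → L0 miss wb→B0 [-]
10: W B1 → L1 miss wb→B3 [D]
11: W B1 → L1 hit [D]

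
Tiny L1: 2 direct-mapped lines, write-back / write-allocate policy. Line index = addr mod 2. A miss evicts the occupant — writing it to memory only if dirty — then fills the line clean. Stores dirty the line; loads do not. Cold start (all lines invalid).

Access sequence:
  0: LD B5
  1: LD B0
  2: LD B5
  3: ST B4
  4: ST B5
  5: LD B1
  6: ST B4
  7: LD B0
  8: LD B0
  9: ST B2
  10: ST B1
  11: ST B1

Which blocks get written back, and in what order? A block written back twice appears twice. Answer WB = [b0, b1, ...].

WB = [5, 4]

0: R B5 -> L1 miss  d=-]
1: R B0 -> L0 miss  d=-]
2: R B5 -> L1 hit  d=-]
3: W B4 -> L0 miss  d=D]
4: W B5 -> L1 hit  d=D]
5: R B1 -> L1 miss wb->B5  d=-]
6: W B4 -> L0 hit  d=D]
7: R B0 -> L0 miss wb->B4  d=-]
8: R B0 -> L0 hit  d=-]
9: W B2 -> L0 miss  d=D]
10: W B1 -> L1 hit  d=D]
11: W B1 -> L1 hit  d=D]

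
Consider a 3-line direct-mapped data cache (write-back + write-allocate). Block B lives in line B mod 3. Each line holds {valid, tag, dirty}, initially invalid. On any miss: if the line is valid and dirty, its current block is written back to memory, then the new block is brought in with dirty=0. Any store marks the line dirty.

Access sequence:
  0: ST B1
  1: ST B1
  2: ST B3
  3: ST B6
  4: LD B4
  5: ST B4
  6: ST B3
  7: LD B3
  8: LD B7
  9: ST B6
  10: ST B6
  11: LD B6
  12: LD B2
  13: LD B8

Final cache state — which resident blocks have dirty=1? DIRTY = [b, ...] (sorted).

0: W B1 -> L1 miss  d=D]
1: W B1 -> L1 hit  d=D]
2: W B3 -> L0 miss  d=D]
3: W B6 -> L0 miss wb->B3  d=D]
4: R B4 -> L1 miss wb->B1  d=-]
5: W B4 -> L1 hit  d=D]
6: W B3 -> L0 miss wb->B6  d=D]
7: R B3 -> L0 hit  d=D]
8: R B7 -> L1 miss wb->B4  d=-]
9: W B6 -> L0 miss wb->B3  d=D]
10: W B6 -> L0 hit  d=D]
11: R B6 -> L0 hit  d=D]
12: R B2 -> L2 miss  d=-]
13: R B8 -> L2 miss  d=-]

DIRTY = [6]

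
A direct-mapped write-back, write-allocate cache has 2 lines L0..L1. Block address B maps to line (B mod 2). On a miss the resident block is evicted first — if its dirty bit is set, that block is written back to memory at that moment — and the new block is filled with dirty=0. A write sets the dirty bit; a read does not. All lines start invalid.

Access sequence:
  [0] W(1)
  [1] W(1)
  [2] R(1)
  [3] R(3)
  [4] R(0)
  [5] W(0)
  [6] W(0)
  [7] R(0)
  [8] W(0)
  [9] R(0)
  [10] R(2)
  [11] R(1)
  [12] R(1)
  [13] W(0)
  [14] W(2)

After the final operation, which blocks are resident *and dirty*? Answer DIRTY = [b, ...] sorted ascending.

0: W B1 -> L1 miss  d=D]
1: W B1 -> L1 hit  d=D]
2: R B1 -> L1 hit  d=D]
3: R B3 -> L1 miss wb->B1  d=-]
4: R B0 -> L0 miss  d=-]
5: W B0 -> L0 hit  d=D]
6: W B0 -> L0 hit  d=D]
7: R B0 -> L0 hit  d=D]
8: W B0 -> L0 hit  d=D]
9: R B0 -> L0 hit  d=D]
10: R B2 -> L0 miss wb->B0  d=-]
11: R B1 -> L1 miss  d=-]
12: R B1 -> L1 hit  d=-]
13: W B0 -> L0 miss  d=D]
14: W B2 -> L0 miss wb->B0  d=D]

DIRTY = [2]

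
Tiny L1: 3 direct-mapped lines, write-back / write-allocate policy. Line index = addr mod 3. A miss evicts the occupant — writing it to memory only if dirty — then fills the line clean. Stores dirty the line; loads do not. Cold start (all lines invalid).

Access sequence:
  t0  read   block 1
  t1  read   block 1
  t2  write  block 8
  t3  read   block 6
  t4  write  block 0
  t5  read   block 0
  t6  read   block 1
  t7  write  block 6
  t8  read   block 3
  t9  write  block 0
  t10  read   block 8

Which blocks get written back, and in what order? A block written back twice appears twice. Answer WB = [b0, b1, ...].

0: R B1 → L1 miss [-]
1: R B1 → L1 hit [-]
2: W B8 → L2 miss [D]
3: R B6 → L0 miss [-]
4: W B0 → L0 miss [D]
5: R B0 → L0 hit [D]
6: R B1 → L1 hit [-]
7: W B6 → L0 miss wb→B0 [D]
8: R B3 → L0 miss wb→B6 [-]
9: W B0 → L0 miss [D]
10: R B8 → L2 hit [D]

WB = [0, 6]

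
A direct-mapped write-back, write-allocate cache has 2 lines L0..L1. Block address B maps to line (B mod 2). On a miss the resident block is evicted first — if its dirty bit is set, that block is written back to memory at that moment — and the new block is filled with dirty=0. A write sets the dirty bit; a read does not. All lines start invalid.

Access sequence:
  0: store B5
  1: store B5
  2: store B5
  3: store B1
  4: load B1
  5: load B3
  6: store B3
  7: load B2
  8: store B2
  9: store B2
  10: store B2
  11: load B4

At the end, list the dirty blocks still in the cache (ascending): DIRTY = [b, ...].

0: W B5 → L1 miss [D]
1: W B5 → L1 hit [D]
2: W B5 → L1 hit [D]
3: W B1 → L1 miss wb→B5 [D]
4: R B1 → L1 hit [D]
5: R B3 → L1 miss wb→B1 [-]
6: W B3 → L1 hit [D]
7: R B2 → L0 miss [-]
8: W B2 → L0 hit [D]
9: W B2 → L0 hit [D]
10: W B2 → L0 hit [D]
11: R B4 → L0 miss wb→B2 [-]

DIRTY = [3]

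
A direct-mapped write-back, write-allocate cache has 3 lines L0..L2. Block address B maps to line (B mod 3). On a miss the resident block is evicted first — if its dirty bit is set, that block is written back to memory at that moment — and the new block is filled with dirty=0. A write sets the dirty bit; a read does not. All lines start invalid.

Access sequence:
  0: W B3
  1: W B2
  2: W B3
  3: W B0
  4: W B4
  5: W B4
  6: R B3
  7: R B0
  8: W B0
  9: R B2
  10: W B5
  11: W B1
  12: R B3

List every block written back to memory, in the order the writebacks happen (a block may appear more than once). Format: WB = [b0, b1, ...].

0: W B3 -> L0 miss  d=D]
1: W B2 -> L2 miss  d=D]
2: W B3 -> L0 hit  d=D]
3: W B0 -> L0 miss wb->B3  d=D]
4: W B4 -> L1 miss  d=D]
5: W B4 -> L1 hit  d=D]
6: R B3 -> L0 miss wb->B0  d=-]
7: R B0 -> L0 miss  d=-]
8: W B0 -> L0 hit  d=D]
9: R B2 -> L2 hit  d=D]
10: W B5 -> L2 miss wb->B2  d=D]
11: W B1 -> L1 miss wb->B4  d=D]
12: R B3 -> L0 miss wb->B0  d=-]

WB = [3, 0, 2, 4, 0]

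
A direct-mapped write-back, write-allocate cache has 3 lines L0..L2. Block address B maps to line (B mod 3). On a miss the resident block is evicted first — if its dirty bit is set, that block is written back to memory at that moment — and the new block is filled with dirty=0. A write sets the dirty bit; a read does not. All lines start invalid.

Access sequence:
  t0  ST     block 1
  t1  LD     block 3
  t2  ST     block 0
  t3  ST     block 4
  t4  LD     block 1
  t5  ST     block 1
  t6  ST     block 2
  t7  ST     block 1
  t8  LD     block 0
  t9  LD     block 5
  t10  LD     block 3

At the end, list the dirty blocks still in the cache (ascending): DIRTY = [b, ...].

  0 | W B1 → L1 miss [D]
  1 | R B3 → L0 miss [-]
  2 | W B0 → L0 miss [D]
  3 | W B4 → L1 miss wb→B1 [D]
  4 | R B1 → L1 miss wb→B4 [-]
  5 | W B1 → L1 hit [D]
  6 | W B2 → L2 miss [D]
  7 | W B1 → L1 hit [D]
  8 | R B0 → L0 hit [D]
  9 | R B5 → L2 miss wb→B2 [-]
  10 | R B3 → L0 miss wb→B0 [-]

DIRTY = [1]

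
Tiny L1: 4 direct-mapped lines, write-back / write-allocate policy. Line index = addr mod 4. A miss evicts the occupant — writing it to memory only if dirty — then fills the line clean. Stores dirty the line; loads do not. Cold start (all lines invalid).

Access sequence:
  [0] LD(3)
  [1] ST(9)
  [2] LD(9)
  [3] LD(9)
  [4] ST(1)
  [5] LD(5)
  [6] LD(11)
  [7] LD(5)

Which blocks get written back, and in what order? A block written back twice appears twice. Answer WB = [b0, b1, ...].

0: R B3 -> L3 miss  d=-]
1: W B9 -> L1 miss  d=D]
2: R B9 -> L1 hit  d=D]
3: R B9 -> L1 hit  d=D]
4: W B1 -> L1 miss wb->B9  d=D]
5: R B5 -> L1 miss wb->B1  d=-]
6: R B11 -> L3 miss  d=-]
7: R B5 -> L1 hit  d=-]

WB = [9, 1]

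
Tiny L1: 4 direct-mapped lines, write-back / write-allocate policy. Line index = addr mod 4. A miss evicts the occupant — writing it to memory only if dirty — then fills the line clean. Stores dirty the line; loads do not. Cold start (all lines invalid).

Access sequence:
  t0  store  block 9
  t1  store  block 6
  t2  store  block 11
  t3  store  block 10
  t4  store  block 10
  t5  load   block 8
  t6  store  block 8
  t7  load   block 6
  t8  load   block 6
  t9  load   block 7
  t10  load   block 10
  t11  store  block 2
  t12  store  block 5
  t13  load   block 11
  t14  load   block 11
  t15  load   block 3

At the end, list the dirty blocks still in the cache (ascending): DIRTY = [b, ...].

DIRTY = [2, 5, 8]

0: W B9 → L1 miss [D]
1: W B6 → L2 miss [D]
2: W B11 → L3 miss [D]
3: W B10 → L2 miss wb→B6 [D]
4: W B10 → L2 hit [D]
5: R B8 → L0 miss [-]
6: W B8 → L0 hit [D]
7: R B6 → L2 miss wb→B10 [-]
8: R B6 → L2 hit [-]
9: R B7 → L3 miss wb→B11 [-]
10: R B10 → L2 miss [-]
11: W B2 → L2 miss [D]
12: W B5 → L1 miss wb→B9 [D]
13: R B11 → L3 miss [-]
14: R B11 → L3 hit [-]
15: R B3 → L3 miss [-]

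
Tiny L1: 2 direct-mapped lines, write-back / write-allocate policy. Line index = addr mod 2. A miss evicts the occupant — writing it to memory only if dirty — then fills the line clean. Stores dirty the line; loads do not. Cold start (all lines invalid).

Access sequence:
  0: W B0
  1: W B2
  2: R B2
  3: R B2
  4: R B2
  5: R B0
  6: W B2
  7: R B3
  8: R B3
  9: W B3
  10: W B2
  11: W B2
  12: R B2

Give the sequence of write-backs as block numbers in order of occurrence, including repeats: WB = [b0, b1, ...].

WB = [0, 2]

0: W B0 → L0 miss [D]
1: W B2 → L0 miss wb→B0 [D]
2: R B2 → L0 hit [D]
3: R B2 → L0 hit [D]
4: R B2 → L0 hit [D]
5: R B0 → L0 miss wb→B2 [-]
6: W B2 → L0 miss [D]
7: R B3 → L1 miss [-]
8: R B3 → L1 hit [-]
9: W B3 → L1 hit [D]
10: W B2 → L0 hit [D]
11: W B2 → L0 hit [D]
12: R B2 → L0 hit [D]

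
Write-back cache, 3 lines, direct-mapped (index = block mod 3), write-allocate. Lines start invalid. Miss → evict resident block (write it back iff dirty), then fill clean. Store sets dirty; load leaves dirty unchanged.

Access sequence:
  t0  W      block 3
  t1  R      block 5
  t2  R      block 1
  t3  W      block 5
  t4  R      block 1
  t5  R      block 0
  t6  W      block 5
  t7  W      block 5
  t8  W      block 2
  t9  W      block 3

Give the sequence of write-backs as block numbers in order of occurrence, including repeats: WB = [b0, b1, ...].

0: W B3 → L0 miss [D]
1: R B5 → L2 miss [-]
2: R B1 → L1 miss [-]
3: W B5 → L2 hit [D]
4: R B1 → L1 hit [-]
5: R B0 → L0 miss wb→B3 [-]
6: W B5 → L2 hit [D]
7: W B5 → L2 hit [D]
8: W B2 → L2 miss wb→B5 [D]
9: W B3 → L0 miss [D]

WB = [3, 5]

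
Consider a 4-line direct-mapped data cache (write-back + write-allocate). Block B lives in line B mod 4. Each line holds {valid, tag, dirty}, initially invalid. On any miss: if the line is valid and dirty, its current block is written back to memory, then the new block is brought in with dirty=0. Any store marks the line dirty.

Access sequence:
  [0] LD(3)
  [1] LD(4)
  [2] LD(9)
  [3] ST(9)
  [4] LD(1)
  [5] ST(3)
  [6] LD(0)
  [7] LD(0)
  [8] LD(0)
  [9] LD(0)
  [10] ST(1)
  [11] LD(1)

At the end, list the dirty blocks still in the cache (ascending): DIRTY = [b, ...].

DIRTY = [1, 3]

0: R B3 → L3 miss [-]
1: R B4 → L0 miss [-]
2: R B9 → L1 miss [-]
3: W B9 → L1 hit [D]
4: R B1 → L1 miss wb→B9 [-]
5: W B3 → L3 hit [D]
6: R B0 → L0 miss [-]
7: R B0 → L0 hit [-]
8: R B0 → L0 hit [-]
9: R B0 → L0 hit [-]
10: W B1 → L1 hit [D]
11: R B1 → L1 hit [D]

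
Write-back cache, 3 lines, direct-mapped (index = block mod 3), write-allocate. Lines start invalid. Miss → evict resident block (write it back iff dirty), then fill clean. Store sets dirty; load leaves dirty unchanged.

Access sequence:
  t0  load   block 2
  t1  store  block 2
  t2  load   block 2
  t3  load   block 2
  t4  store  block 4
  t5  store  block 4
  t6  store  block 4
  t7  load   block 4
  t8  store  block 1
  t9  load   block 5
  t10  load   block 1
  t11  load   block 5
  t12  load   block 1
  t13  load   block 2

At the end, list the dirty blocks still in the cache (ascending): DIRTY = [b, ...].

  0 | R B2 → L2 miss [-]
  1 | W B2 → L2 hit [D]
  2 | R B2 → L2 hit [D]
  3 | R B2 → L2 hit [D]
  4 | W B4 → L1 miss [D]
  5 | W B4 → L1 hit [D]
  6 | W B4 → L1 hit [D]
  7 | R B4 → L1 hit [D]
  8 | W B1 → L1 miss wb→B4 [D]
  9 | R B5 → L2 miss wb→B2 [-]
  10 | R B1 → L1 hit [D]
  11 | R B5 → L2 hit [-]
  12 | R B1 → L1 hit [D]
  13 | R B2 → L2 miss [-]

DIRTY = [1]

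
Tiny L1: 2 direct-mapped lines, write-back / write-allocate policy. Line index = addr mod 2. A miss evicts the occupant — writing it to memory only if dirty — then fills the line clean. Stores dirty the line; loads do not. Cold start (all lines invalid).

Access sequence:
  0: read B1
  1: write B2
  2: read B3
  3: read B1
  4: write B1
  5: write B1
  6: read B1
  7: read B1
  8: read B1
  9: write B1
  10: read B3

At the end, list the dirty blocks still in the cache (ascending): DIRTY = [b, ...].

DIRTY = [2]

  0 | R B1 → L1 miss [-]
  1 | W B2 → L0 miss [D]
  2 | R B3 → L1 miss [-]
  3 | R B1 → L1 miss [-]
  4 | W B1 → L1 hit [D]
  5 | W B1 → L1 hit [D]
  6 | R B1 → L1 hit [D]
  7 | R B1 → L1 hit [D]
  8 | R B1 → L1 hit [D]
  9 | W B1 → L1 hit [D]
  10 | R B3 → L1 miss wb→B1 [-]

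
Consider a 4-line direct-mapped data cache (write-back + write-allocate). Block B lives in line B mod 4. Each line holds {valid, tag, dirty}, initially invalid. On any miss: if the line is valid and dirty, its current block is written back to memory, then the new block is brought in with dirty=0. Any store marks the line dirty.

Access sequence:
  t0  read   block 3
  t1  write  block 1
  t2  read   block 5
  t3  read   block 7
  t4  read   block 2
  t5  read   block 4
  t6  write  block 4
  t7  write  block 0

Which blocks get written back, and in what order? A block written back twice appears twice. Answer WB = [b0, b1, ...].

WB = [1, 4]

0: R B3 → L3 miss [-]
1: W B1 → L1 miss [D]
2: R B5 → L1 miss wb→B1 [-]
3: R B7 → L3 miss [-]
4: R B2 → L2 miss [-]
5: R B4 → L0 miss [-]
6: W B4 → L0 hit [D]
7: W B0 → L0 miss wb→B4 [D]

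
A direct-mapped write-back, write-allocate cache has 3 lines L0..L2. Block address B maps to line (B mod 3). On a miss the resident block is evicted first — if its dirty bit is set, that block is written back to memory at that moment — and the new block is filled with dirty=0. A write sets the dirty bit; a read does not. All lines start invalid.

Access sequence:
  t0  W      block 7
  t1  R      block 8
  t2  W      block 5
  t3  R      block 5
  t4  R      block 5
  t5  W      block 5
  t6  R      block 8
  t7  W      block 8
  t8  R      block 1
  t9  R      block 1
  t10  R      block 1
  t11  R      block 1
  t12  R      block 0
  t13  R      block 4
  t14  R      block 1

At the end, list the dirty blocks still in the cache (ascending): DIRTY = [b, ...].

0: W B7 → L1 miss [D]
1: R B8 → L2 miss [-]
2: W B5 → L2 miss [D]
3: R B5 → L2 hit [D]
4: R B5 → L2 hit [D]
5: W B5 → L2 hit [D]
6: R B8 → L2 miss wb→B5 [-]
7: W B8 → L2 hit [D]
8: R B1 → L1 miss wb→B7 [-]
9: R B1 → L1 hit [-]
10: R B1 → L1 hit [-]
11: R B1 → L1 hit [-]
12: R B0 → L0 miss [-]
13: R B4 → L1 miss [-]
14: R B1 → L1 miss [-]

DIRTY = [8]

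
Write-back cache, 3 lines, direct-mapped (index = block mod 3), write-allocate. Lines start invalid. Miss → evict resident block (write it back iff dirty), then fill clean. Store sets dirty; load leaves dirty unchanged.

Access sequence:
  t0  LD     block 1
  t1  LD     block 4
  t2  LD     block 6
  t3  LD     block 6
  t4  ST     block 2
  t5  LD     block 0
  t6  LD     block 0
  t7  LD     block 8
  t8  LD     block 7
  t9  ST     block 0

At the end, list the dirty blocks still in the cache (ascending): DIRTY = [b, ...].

  0 | R B1 → L1 miss [-]
  1 | R B4 → L1 miss [-]
  2 | R B6 → L0 miss [-]
  3 | R B6 → L0 hit [-]
  4 | W B2 → L2 miss [D]
  5 | R B0 → L0 miss [-]
  6 | R B0 → L0 hit [-]
  7 | R B8 → L2 miss wb→B2 [-]
  8 | R B7 → L1 miss [-]
  9 | W B0 → L0 hit [D]

DIRTY = [0]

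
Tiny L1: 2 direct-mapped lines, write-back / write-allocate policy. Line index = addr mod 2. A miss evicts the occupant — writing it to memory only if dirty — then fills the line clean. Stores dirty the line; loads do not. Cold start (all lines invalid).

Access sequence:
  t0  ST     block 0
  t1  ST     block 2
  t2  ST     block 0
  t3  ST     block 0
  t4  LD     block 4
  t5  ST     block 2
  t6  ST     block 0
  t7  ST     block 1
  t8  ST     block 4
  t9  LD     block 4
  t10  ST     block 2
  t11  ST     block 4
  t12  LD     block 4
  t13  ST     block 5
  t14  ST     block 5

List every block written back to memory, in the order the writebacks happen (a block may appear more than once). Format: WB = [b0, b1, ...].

WB = [0, 2, 0, 2, 0, 4, 2, 1]

  0 | W B0 → L0 miss [D]
  1 | W B2 → L0 miss wb→B0 [D]
  2 | W B0 → L0 miss wb→B2 [D]
  3 | W B0 → L0 hit [D]
  4 | R B4 → L0 miss wb→B0 [-]
  5 | W B2 → L0 miss [D]
  6 | W B0 → L0 miss wb→B2 [D]
  7 | W B1 → L1 miss [D]
  8 | W B4 → L0 miss wb→B0 [D]
  9 | R B4 → L0 hit [D]
  10 | W B2 → L0 miss wb→B4 [D]
  11 | W B4 → L0 miss wb→B2 [D]
  12 | R B4 → L0 hit [D]
  13 | W B5 → L1 miss wb→B1 [D]
  14 | W B5 → L1 hit [D]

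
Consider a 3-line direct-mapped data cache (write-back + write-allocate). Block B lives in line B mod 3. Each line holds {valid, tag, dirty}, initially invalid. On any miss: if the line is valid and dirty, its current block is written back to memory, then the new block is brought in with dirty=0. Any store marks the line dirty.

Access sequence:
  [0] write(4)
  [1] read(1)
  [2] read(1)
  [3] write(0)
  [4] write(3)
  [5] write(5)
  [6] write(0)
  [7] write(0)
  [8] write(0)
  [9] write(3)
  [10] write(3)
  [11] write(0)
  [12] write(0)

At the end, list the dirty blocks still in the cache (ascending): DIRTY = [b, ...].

DIRTY = [0, 5]

0: W B4 -> L1 miss  d=D]
1: R B1 -> L1 miss wb->B4  d=-]
2: R B1 -> L1 hit  d=-]
3: W B0 -> L0 miss  d=D]
4: W B3 -> L0 miss wb->B0  d=D]
5: W B5 -> L2 miss  d=D]
6: W B0 -> L0 miss wb->B3  d=D]
7: W B0 -> L0 hit  d=D]
8: W B0 -> L0 hit  d=D]
9: W B3 -> L0 miss wb->B0  d=D]
10: W B3 -> L0 hit  d=D]
11: W B0 -> L0 miss wb->B3  d=D]
12: W B0 -> L0 hit  d=D]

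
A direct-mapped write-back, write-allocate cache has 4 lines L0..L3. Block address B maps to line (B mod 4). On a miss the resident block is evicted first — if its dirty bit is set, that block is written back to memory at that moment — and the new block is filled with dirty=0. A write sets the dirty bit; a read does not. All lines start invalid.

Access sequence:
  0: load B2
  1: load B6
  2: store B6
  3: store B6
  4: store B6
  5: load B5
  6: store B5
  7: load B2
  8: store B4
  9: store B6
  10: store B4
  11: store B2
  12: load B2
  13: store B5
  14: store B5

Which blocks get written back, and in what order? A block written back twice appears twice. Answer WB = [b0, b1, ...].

WB = [6, 6]

  0 | R B2 → L2 miss [-]
  1 | R B6 → L2 miss [-]
  2 | W B6 → L2 hit [D]
  3 | W B6 → L2 hit [D]
  4 | W B6 → L2 hit [D]
  5 | R B5 → L1 miss [-]
  6 | W B5 → L1 hit [D]
  7 | R B2 → L2 miss wb→B6 [-]
  8 | W B4 → L0 miss [D]
  9 | W B6 → L2 miss [D]
  10 | W B4 → L0 hit [D]
  11 | W B2 → L2 miss wb→B6 [D]
  12 | R B2 → L2 hit [D]
  13 | W B5 → L1 hit [D]
  14 | W B5 → L1 hit [D]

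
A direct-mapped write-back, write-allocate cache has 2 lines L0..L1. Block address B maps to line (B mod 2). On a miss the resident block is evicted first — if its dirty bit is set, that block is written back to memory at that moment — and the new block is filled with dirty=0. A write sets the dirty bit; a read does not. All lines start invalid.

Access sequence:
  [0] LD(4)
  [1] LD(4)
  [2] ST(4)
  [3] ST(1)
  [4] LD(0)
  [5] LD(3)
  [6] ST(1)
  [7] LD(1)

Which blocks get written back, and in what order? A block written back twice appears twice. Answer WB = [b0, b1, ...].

WB = [4, 1]

0: R B4 -> L0 miss  d=-]
1: R B4 -> L0 hit  d=-]
2: W B4 -> L0 hit  d=D]
3: W B1 -> L1 miss  d=D]
4: R B0 -> L0 miss wb->B4  d=-]
5: R B3 -> L1 miss wb->B1  d=-]
6: W B1 -> L1 miss  d=D]
7: R B1 -> L1 hit  d=D]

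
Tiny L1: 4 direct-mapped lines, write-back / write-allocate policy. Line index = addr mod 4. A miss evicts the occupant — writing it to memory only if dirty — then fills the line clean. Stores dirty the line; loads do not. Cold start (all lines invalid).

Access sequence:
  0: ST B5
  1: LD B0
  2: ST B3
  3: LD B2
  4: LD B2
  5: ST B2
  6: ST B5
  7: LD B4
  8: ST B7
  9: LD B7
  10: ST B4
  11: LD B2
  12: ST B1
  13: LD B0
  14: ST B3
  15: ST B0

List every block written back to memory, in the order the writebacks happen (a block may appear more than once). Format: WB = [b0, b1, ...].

WB = [3, 5, 4, 7]

0: W B5 -> L1 miss  d=D]
1: R B0 -> L0 miss  d=-]
2: W B3 -> L3 miss  d=D]
3: R B2 -> L2 miss  d=-]
4: R B2 -> L2 hit  d=-]
5: W B2 -> L2 hit  d=D]
6: W B5 -> L1 hit  d=D]
7: R B4 -> L0 miss  d=-]
8: W B7 -> L3 miss wb->B3  d=D]
9: R B7 -> L3 hit  d=D]
10: W B4 -> L0 hit  d=D]
11: R B2 -> L2 hit  d=D]
12: W B1 -> L1 miss wb->B5  d=D]
13: R B0 -> L0 miss wb->B4  d=-]
14: W B3 -> L3 miss wb->B7  d=D]
15: W B0 -> L0 hit  d=D]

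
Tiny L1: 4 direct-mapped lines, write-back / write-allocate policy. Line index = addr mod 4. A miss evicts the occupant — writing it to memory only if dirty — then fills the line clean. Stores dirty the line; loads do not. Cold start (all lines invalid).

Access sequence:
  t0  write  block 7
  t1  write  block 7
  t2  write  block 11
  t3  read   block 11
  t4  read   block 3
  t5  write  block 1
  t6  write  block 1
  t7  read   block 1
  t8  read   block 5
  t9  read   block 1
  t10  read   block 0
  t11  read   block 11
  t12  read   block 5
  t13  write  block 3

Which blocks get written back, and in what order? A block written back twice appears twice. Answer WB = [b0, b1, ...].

0: W B7 → L3 miss [D]
1: W B7 → L3 hit [D]
2: W B11 → L3 miss wb→B7 [D]
3: R B11 → L3 hit [D]
4: R B3 → L3 miss wb→B11 [-]
5: W B1 → L1 miss [D]
6: W B1 → L1 hit [D]
7: R B1 → L1 hit [D]
8: R B5 → L1 miss wb→B1 [-]
9: R B1 → L1 miss [-]
10: R B0 → L0 miss [-]
11: R B11 → L3 miss [-]
12: R B5 → L1 miss [-]
13: W B3 → L3 miss [D]

WB = [7, 11, 1]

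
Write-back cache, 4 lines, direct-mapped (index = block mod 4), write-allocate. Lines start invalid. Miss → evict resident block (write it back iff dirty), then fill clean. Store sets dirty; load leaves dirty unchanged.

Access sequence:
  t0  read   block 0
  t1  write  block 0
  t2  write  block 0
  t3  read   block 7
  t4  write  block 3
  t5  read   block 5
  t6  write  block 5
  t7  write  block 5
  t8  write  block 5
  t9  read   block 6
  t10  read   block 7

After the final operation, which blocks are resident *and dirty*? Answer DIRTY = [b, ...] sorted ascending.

0: R B0 -> L0 miss  d=-]
1: W B0 -> L0 hit  d=D]
2: W B0 -> L0 hit  d=D]
3: R B7 -> L3 miss  d=-]
4: W B3 -> L3 miss  d=D]
5: R B5 -> L1 miss  d=-]
6: W B5 -> L1 hit  d=D]
7: W B5 -> L1 hit  d=D]
8: W B5 -> L1 hit  d=D]
9: R B6 -> L2 miss  d=-]
10: R B7 -> L3 miss wb->B3  d=-]

DIRTY = [0, 5]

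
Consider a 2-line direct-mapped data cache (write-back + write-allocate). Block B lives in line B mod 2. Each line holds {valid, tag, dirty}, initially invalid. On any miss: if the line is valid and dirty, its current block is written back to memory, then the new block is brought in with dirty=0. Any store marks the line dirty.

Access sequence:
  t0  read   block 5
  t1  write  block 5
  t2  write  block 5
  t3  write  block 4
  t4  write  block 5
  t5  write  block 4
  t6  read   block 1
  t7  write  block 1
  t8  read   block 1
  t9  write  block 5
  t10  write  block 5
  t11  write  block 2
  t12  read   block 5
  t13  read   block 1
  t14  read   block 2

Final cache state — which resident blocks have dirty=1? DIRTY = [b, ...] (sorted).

  0 | R B5 → L1 miss [-]
  1 | W B5 → L1 hit [D]
  2 | W B5 → L1 hit [D]
  3 | W B4 → L0 miss [D]
  4 | W B5 → L1 hit [D]
  5 | W B4 → L0 hit [D]
  6 | R B1 → L1 miss wb→B5 [-]
  7 | W B1 → L1 hit [D]
  8 | R B1 → L1 hit [D]
  9 | W B5 → L1 miss wb→B1 [D]
  10 | W B5 → L1 hit [D]
  11 | W B2 → L0 miss wb→B4 [D]
  12 | R B5 → L1 hit [D]
  13 | R B1 → L1 miss wb→B5 [-]
  14 | R B2 → L0 hit [D]

DIRTY = [2]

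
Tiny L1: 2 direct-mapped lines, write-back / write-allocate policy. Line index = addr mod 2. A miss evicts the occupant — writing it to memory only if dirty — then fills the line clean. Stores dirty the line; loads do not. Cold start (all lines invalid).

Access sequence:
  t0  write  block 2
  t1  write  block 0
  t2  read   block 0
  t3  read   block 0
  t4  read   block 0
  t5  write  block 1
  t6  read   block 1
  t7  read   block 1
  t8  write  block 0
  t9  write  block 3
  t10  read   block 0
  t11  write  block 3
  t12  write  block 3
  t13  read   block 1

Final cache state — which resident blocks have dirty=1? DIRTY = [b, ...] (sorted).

  0 | W B2 → L0 miss [D]
  1 | W B0 → L0 miss wb→B2 [D]
  2 | R B0 → L0 hit [D]
  3 | R B0 → L0 hit [D]
  4 | R B0 → L0 hit [D]
  5 | W B1 → L1 miss [D]
  6 | R B1 → L1 hit [D]
  7 | R B1 → L1 hit [D]
  8 | W B0 → L0 hit [D]
  9 | W B3 → L1 miss wb→B1 [D]
  10 | R B0 → L0 hit [D]
  11 | W B3 → L1 hit [D]
  12 | W B3 → L1 hit [D]
  13 | R B1 → L1 miss wb→B3 [-]

DIRTY = [0]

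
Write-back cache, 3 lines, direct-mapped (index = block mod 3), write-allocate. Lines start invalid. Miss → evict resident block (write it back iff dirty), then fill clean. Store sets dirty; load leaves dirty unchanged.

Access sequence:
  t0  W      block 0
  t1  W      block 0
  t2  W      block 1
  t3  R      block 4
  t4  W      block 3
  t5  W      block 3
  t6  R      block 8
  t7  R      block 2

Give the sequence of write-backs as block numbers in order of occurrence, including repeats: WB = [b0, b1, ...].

WB = [1, 0]

  0 | W B0 → L0 miss [D]
  1 | W B0 → L0 hit [D]
  2 | W B1 → L1 miss [D]
  3 | R B4 → L1 miss wb→B1 [-]
  4 | W B3 → L0 miss wb→B0 [D]
  5 | W B3 → L0 hit [D]
  6 | R B8 → L2 miss [-]
  7 | R B2 → L2 miss [-]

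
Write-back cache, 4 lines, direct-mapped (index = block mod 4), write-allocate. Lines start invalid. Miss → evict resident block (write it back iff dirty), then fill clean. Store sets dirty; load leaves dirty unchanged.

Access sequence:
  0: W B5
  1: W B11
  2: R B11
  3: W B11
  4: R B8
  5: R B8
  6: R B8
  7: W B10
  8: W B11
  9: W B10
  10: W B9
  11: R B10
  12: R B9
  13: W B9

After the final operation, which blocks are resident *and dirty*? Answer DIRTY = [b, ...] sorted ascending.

0: W B5 → L1 miss [D]
1: W B11 → L3 miss [D]
2: R B11 → L3 hit [D]
3: W B11 → L3 hit [D]
4: R B8 → L0 miss [-]
5: R B8 → L0 hit [-]
6: R B8 → L0 hit [-]
7: W B10 → L2 miss [D]
8: W B11 → L3 hit [D]
9: W B10 → L2 hit [D]
10: W B9 → L1 miss wb→B5 [D]
11: R B10 → L2 hit [D]
12: R B9 → L1 hit [D]
13: W B9 → L1 hit [D]

DIRTY = [9, 10, 11]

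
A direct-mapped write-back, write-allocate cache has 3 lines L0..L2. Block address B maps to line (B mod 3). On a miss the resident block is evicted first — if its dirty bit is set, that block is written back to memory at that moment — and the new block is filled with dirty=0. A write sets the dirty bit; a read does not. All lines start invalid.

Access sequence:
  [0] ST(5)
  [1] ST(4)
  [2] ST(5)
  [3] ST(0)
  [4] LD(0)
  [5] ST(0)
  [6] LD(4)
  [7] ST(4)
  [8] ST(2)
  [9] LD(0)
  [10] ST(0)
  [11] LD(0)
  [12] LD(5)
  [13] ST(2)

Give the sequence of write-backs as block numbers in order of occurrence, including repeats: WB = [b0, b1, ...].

WB = [5, 2]

  0 | W B5 → L2 miss [D]
  1 | W B4 → L1 miss [D]
  2 | W B5 → L2 hit [D]
  3 | W B0 → L0 miss [D]
  4 | R B0 → L0 hit [D]
  5 | W B0 → L0 hit [D]
  6 | R B4 → L1 hit [D]
  7 | W B4 → L1 hit [D]
  8 | W B2 → L2 miss wb→B5 [D]
  9 | R B0 → L0 hit [D]
  10 | W B0 → L0 hit [D]
  11 | R B0 → L0 hit [D]
  12 | R B5 → L2 miss wb→B2 [-]
  13 | W B2 → L2 miss [D]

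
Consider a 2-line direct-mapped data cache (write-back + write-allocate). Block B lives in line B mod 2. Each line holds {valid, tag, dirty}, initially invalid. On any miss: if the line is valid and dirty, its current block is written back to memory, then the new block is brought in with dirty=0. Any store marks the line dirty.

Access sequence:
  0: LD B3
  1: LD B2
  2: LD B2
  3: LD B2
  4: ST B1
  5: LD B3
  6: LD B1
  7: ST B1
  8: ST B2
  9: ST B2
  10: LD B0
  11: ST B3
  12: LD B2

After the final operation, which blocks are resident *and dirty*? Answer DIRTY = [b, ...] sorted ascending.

  0 | R B3 → L1 miss [-]
  1 | R B2 → L0 miss [-]
  2 | R B2 → L0 hit [-]
  3 | R B2 → L0 hit [-]
  4 | W B1 → L1 miss [D]
  5 | R B3 → L1 miss wb→B1 [-]
  6 | R B1 → L1 miss [-]
  7 | W B1 → L1 hit [D]
  8 | W B2 → L0 hit [D]
  9 | W B2 → L0 hit [D]
  10 | R B0 → L0 miss wb→B2 [-]
  11 | W B3 → L1 miss wb→B1 [D]
  12 | R B2 → L0 miss [-]

DIRTY = [3]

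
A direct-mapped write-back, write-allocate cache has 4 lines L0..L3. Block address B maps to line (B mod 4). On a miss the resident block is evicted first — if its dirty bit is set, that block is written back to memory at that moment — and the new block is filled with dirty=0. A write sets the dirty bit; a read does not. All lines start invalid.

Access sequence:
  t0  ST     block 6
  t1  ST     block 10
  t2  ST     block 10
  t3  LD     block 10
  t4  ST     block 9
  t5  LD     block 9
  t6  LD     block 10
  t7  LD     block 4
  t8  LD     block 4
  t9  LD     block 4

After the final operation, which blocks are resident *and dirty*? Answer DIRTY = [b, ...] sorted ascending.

  0 | W B6 → L2 miss [D]
  1 | W B10 → L2 miss wb→B6 [D]
  2 | W B10 → L2 hit [D]
  3 | R B10 → L2 hit [D]
  4 | W B9 → L1 miss [D]
  5 | R B9 → L1 hit [D]
  6 | R B10 → L2 hit [D]
  7 | R B4 → L0 miss [-]
  8 | R B4 → L0 hit [-]
  9 | R B4 → L0 hit [-]

DIRTY = [9, 10]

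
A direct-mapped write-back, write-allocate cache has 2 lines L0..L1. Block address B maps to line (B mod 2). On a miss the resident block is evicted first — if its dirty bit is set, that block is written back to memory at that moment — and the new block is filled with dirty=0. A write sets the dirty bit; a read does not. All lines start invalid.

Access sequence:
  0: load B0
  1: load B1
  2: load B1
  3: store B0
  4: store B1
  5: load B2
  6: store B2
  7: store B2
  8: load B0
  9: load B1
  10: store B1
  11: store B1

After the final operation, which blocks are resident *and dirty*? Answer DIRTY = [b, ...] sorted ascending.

DIRTY = [1]

0: R B0 → L0 miss [-]
1: R B1 → L1 miss [-]
2: R B1 → L1 hit [-]
3: W B0 → L0 hit [D]
4: W B1 → L1 hit [D]
5: R B2 → L0 miss wb→B0 [-]
6: W B2 → L0 hit [D]
7: W B2 → L0 hit [D]
8: R B0 → L0 miss wb→B2 [-]
9: R B1 → L1 hit [D]
10: W B1 → L1 hit [D]
11: W B1 → L1 hit [D]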